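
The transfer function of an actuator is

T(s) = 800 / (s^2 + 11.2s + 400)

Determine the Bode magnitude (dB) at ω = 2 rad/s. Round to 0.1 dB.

At s = jω = j2:
quadratic: (j2)² + 11.2·j2 + 400 = 396 + j22.4 → |·| ≈ 396.63, ∠ ≈ 3.24°
|T| = 800 / 396.63 ≈ 2.017
Gain = 20 log₁₀(2.017) ≈ 6.09 dB

6.1 dB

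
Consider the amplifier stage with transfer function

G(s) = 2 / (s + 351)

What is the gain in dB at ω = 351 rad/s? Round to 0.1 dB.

Substitute s = j351:
Numerator: 2 = 2 + j0
Denominator: (j351) + 351 = 351 + j351
|N| = √(2² + 0²) ≈ 2, ∠N ≈ 0.00°
|D| = √(351² + 351²) ≈ 496.39, ∠D ≈ 45.00°
|G| = 2 / 496.39 ≈ 0.0040291
Gain = 20 log₁₀(0.0040291) ≈ -47.90 dB

-47.9 dB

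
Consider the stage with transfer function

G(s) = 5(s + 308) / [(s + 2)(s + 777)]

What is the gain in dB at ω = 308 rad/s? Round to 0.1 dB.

At s = jω = j308:
zero (s+308): 308 + j308 → |·| = √(308²+308²) = √189728 ≈ 435.58, ∠ = arctan(308/308) ≈ 45.00°
pole (s+2): 2 + j308 → |·| = √(2²+308²) = √94868 ≈ 308.01, ∠ = arctan(308/2) ≈ 89.63°
pole (s+777): 777 + j308 → |·| = √(777²+308²) = √698593 ≈ 835.82, ∠ = arctan(308/777) ≈ 21.62°
|G| = 5 · 435.58 / 2.5744e+05 ≈ 0.0084598
Gain = 20 log₁₀(0.0084598) ≈ -41.45 dB

-41.5 dB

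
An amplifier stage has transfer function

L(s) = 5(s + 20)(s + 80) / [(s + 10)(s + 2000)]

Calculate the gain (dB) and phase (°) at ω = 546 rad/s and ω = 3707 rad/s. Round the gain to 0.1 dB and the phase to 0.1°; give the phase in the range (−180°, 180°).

At s = jω = j546:
zero (s+20): 20 + j546 → |·| = √(20²+546²) = √298516 ≈ 546.37, ∠ = arctan(546/20) ≈ 87.90°
zero (s+80): 80 + j546 → |·| = √(80²+546²) = √304516 ≈ 551.83, ∠ = arctan(546/80) ≈ 81.66°
pole (s+10): 10 + j546 → |·| = √(10²+546²) = √298216 ≈ 546.09, ∠ = arctan(546/10) ≈ 88.95°
pole (s+2000): 2000 + j546 → |·| = √(2000²+546²) = √4298116 ≈ 2073.2, ∠ = arctan(546/2000) ≈ 15.27°
|L| = 5 · 3.015e+05 / 1.1322e+06 ≈ 1.3315
Gain = 20 log₁₀(1.3315) ≈ 2.49 dB
∠L = 169.56° − 104.22° = 65.34°

At s = jω = j3707:
zero (s+20): 20 + j3707 → |·| = √(20²+3707²) = √13742249 ≈ 3707.1, ∠ = arctan(3707/20) ≈ 89.69°
zero (s+80): 80 + j3707 → |·| = √(80²+3707²) = √13748249 ≈ 3707.9, ∠ = arctan(3707/80) ≈ 88.76°
pole (s+10): 10 + j3707 → |·| = √(10²+3707²) = √13741949 ≈ 3707, ∠ = arctan(3707/10) ≈ 89.85°
pole (s+2000): 2000 + j3707 → |·| = √(2000²+3707²) = √17741849 ≈ 4212.1, ∠ = arctan(3707/2000) ≈ 61.65°
|L| = 5 · 1.3746e+07 / 1.5614e+07 ≈ 4.4018
Gain = 20 log₁₀(4.4018) ≈ 12.87 dB
∠L = 178.45° − 151.50° = 26.95°

ω = 546: 2.5 dB, 65.3°; ω = 3707: 12.9 dB, 27.0°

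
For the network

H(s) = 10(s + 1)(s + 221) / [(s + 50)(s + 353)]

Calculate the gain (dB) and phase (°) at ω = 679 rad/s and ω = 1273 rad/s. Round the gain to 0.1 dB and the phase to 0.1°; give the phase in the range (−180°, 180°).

ω = 679: 19.4 dB, 13.6°; ω = 1273: 19.8 dB, 7.9°

At s = jω = j679:
zero (s+1): 1 + j679 → |·| = √(1²+679²) = √461042 ≈ 679, ∠ = arctan(679/1) ≈ 89.92°
zero (s+221): 221 + j679 → |·| = √(221²+679²) = √509882 ≈ 714.06, ∠ = arctan(679/221) ≈ 71.97°
pole (s+50): 50 + j679 → |·| = √(50²+679²) = √463541 ≈ 680.84, ∠ = arctan(679/50) ≈ 85.79°
pole (s+353): 353 + j679 → |·| = √(353²+679²) = √585650 ≈ 765.28, ∠ = arctan(679/353) ≈ 62.53°
|H| = 10 · 4.8485e+05 / 5.2103e+05 ≈ 9.3056
Gain = 20 log₁₀(9.3056) ≈ 19.37 dB
∠H = 161.89° − 148.32° = 13.57°

At s = jω = j1273:
zero (s+1): 1 + j1273 → |·| = √(1²+1273²) = √1620530 ≈ 1273, ∠ = arctan(1273/1) ≈ 89.95°
zero (s+221): 221 + j1273 → |·| = √(221²+1273²) = √1669370 ≈ 1292, ∠ = arctan(1273/221) ≈ 80.15°
pole (s+50): 50 + j1273 → |·| = √(50²+1273²) = √1623029 ≈ 1274, ∠ = arctan(1273/50) ≈ 87.75°
pole (s+353): 353 + j1273 → |·| = √(353²+1273²) = √1745138 ≈ 1321, ∠ = arctan(1273/353) ≈ 74.50°
|H| = 10 · 1.6447e+06 / 1.683e+06 ≈ 9.7724
Gain = 20 log₁₀(9.7724) ≈ 19.80 dB
∠H = 170.10° − 162.25° = 7.85°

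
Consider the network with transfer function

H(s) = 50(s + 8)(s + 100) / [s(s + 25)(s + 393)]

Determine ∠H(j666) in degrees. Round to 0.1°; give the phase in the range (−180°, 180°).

At s = jω = j666:
zero (s+8): 8 + j666 → |·| = √(8²+666²) = √443620 ≈ 666.05, ∠ = arctan(666/8) ≈ 89.31°
zero (s+100): 100 + j666 → |·| = √(100²+666²) = √453556 ≈ 673.47, ∠ = arctan(666/100) ≈ 81.46°
pole (s+25): 25 + j666 → |·| = √(25²+666²) = √444181 ≈ 666.47, ∠ = arctan(666/25) ≈ 87.85°
pole (s+393): 393 + j666 → |·| = √(393²+666²) = √598005 ≈ 773.31, ∠ = arctan(666/393) ≈ 59.46°
pole at origin: |s| = 666, ∠ = 90.00° (in denominator)
∠H = 170.77° − 237.31° = -66.54°

-66.5°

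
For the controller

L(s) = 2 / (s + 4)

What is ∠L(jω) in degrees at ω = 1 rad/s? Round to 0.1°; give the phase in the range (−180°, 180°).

Substitute s = j1:
Numerator: 2 = 2 + j0
Denominator: (j1) + 4 = 4 + j1
|N| = √(2² + 0²) ≈ 2, ∠N ≈ 0.00°
|D| = √(4² + 1²) ≈ 4.1231, ∠D ≈ 14.04°
∠L = 0.00° − 14.04° = -14.04°

-14.0°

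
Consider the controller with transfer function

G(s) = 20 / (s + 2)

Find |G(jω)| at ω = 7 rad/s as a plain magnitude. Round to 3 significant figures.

At s = jω = j7:
pole (s+2): 2 + j7 → |·| = √(2²+7²) = √53 ≈ 7.2801, ∠ = arctan(7/2) ≈ 74.05°
|G| = 20 / 7.2801 ≈ 2.7472

2.75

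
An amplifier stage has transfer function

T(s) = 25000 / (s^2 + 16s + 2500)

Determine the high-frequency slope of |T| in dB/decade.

-40 dB/decade

Each pole contributes −20 dB/decade at high frequency; each zero contributes +20 dB/decade.
Net: 0 zero(s) − 2 pole(s) → -40 dB/decade.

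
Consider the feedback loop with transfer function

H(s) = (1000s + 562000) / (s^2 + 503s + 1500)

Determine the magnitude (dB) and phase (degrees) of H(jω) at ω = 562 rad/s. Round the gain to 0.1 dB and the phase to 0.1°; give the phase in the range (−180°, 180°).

Substitute s = j562:
Numerator: 1000(j562) + 562000 = 562000 + j562000
Denominator: (j562)^2 + 503(j562) + 1500 = -314344 + j282686
|N| = √(562000² + 562000²) ≈ 7.9479e+05, ∠N ≈ 45.00°
|D| = √(314344² + 282686²) ≈ 4.2276e+05, ∠D ≈ 138.04°
|H| = 7.9479e+05 / 4.2276e+05 ≈ 1.88
Gain = 20 log₁₀(1.88) ≈ 5.48 dB
∠H = 45.00° − 138.04° = -93.04°

5.5 dB, -93.0°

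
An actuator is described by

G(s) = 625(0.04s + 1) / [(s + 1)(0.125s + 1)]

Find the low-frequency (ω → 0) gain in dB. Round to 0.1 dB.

G(0) = 625 · 1 / 1 = 625
20 log₁₀(625) ≈ 55.92 dB

55.9 dB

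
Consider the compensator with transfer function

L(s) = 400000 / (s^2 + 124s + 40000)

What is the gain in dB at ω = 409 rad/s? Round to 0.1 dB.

At s = jω = j409:
quadratic: (j409)² + 124·j409 + 40000 = -127281 + j50716 → |·| ≈ 1.3701e+05, ∠ ≈ 158.27°
|L| = 400000 / 1.3701e+05 ≈ 2.9195
Gain = 20 log₁₀(2.9195) ≈ 9.31 dB

9.3 dB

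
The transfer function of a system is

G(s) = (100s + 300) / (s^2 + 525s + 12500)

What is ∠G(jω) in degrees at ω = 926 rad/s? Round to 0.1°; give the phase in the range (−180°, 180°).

-60.3°

Substitute s = j926:
Numerator: 100(j926) + 300 = 300 + j92600
Denominator: (j926)^2 + 525(j926) + 12500 = -844976 + j486150
|N| = √(300² + 92600²) ≈ 92600, ∠N ≈ 89.81°
|D| = √(844976² + 486150²) ≈ 9.7485e+05, ∠D ≈ 150.09°
∠G = 89.81° − 150.09° = -60.28°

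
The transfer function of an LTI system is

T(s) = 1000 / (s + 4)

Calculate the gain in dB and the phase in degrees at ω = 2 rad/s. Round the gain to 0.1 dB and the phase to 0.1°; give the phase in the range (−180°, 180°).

Substitute s = j2:
Numerator: 1000 = 1000 + j0
Denominator: (j2) + 4 = 4 + j2
|N| = √(1000² + 0²) ≈ 1000, ∠N ≈ 0.00°
|D| = √(4² + 2²) ≈ 4.4721, ∠D ≈ 26.57°
|T| = 1000 / 4.4721 ≈ 223.61
Gain = 20 log₁₀(223.61) ≈ 46.99 dB
∠T = 0.00° − 26.57° = -26.57°

47.0 dB, -26.6°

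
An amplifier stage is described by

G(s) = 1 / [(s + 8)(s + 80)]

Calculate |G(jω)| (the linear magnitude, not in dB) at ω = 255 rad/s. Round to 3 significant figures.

1.47e-05

At s = jω = j255:
pole (s+8): 8 + j255 → |·| = √(8²+255²) = √65089 ≈ 255.13, ∠ = arctan(255/8) ≈ 88.20°
pole (s+80): 80 + j255 → |·| = √(80²+255²) = √71425 ≈ 267.25, ∠ = arctan(255/80) ≈ 72.58°
|G| = 1 / 68183 ≈ 1.4666e-05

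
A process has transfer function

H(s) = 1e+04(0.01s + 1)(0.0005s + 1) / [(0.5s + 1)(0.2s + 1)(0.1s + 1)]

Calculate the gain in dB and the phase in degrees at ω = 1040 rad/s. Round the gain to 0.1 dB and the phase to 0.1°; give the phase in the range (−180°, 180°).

At ω = 1040 rad/s:
zero (1 + j1040·0.01) = 1 + j10.4 → |·| ≈ 10.448, ∠ ≈ 84.51°
zero (1 + j1040·0.0005) = 1 + j0.52 → |·| ≈ 1.1271, ∠ ≈ 27.47°
pole (1 + j1040·0.5) = 1 + j520 → |·| ≈ 520, ∠ ≈ 89.89°
pole (1 + j1040·0.2) = 1 + j208 → |·| ≈ 208, ∠ ≈ 89.72°
pole (1 + j1040·0.1) = 1 + j104 → |·| ≈ 104, ∠ ≈ 89.45°
|H| = 1e+04 · 10.448 · 1.1271 / (520 · 208 · 104) ≈ 0.010469
Gain = 20 log₁₀(0.010469) ≈ -39.60 dB
∠H = (84.51° + 27.47°) − (89.89° + 89.72° + 89.45°) = -157.08°

-39.6 dB, -157.1°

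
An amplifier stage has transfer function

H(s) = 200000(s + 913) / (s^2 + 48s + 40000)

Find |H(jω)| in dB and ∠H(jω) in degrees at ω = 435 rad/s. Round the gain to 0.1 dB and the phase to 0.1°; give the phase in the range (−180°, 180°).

62.6 dB, -146.6°

At s = jω = j435:
zero (s+913): 913 + j435 → |·| = √(913²+435²) = √1022794 ≈ 1011.3, ∠ = arctan(435/913) ≈ 25.48°
quadratic: (j435)² + 48·j435 + 40000 = -149225 + j20880 → |·| ≈ 1.5068e+05, ∠ ≈ 172.03°
|H| = 200000 · 1011.3 / 1.5068e+05 ≈ 1342.3
Gain = 20 log₁₀(1342.3) ≈ 62.56 dB
∠H = 25.48° − 172.03° = -146.55°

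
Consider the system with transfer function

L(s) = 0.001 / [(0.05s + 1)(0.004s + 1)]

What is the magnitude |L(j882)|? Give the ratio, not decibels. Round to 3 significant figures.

At ω = 882 rad/s:
pole (1 + j882·0.05) = 1 + j44.1 → |·| ≈ 44.111, ∠ ≈ 88.70°
pole (1 + j882·0.004) = 1 + j3.528 → |·| ≈ 3.667, ∠ ≈ 74.17°
|L| = 0.001 · 1 / (44.111 · 3.667) ≈ 6.1822e-06

6.18e-06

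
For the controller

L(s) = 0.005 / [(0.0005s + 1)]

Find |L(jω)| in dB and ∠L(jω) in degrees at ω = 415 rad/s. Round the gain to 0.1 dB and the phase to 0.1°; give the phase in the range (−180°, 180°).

At ω = 415 rad/s:
pole (1 + j415·0.0005) = 1 + j0.2075 → |·| ≈ 1.0213, ∠ ≈ 11.72°
|L| = 0.005 · 1 / (1.0213) ≈ 0.0048957
Gain = 20 log₁₀(0.0048957) ≈ -46.20 dB
∠L = (0°) − (11.72°) = -11.72°

-46.2 dB, -11.7°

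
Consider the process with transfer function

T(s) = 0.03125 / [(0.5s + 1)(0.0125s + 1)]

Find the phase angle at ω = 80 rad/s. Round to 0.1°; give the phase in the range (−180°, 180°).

At ω = 80 rad/s:
pole (1 + j80·0.5) = 1 + j40 → |·| ≈ 40.012, ∠ ≈ 88.57°
pole (1 + j80·0.0125) = 1 + j1 → |·| ≈ 1.4142, ∠ ≈ 45.00°
∠T = (0°) − (88.57° + 45.00°) = -133.57°

-133.6°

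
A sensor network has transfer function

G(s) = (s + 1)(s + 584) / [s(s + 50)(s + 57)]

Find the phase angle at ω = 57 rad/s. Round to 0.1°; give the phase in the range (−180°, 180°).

-89.2°

At s = jω = j57:
zero (s+1): 1 + j57 → |·| = √(1²+57²) = √3250 ≈ 57.009, ∠ = arctan(57/1) ≈ 88.99°
zero (s+584): 584 + j57 → |·| = √(584²+57²) = √344305 ≈ 586.78, ∠ = arctan(57/584) ≈ 5.57°
pole (s+50): 50 + j57 → |·| = √(50²+57²) = √5749 ≈ 75.822, ∠ = arctan(57/50) ≈ 48.74°
pole (s+57): 57 + j57 → |·| = √(57²+57²) = √6498 ≈ 80.61, ∠ = arctan(57/57) ≈ 45.00°
pole at origin: |s| = 57, ∠ = 90.00° (in denominator)
∠G = 94.56° − 183.74° = -89.18°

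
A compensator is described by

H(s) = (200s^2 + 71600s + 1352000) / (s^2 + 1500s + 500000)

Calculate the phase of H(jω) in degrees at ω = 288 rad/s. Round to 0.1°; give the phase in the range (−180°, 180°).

80.5°

Substitute s = j288:
Numerator: 200(j288)^2 + 71600(j288) + 1352000 = -15236800 + j20620800
Denominator: (j288)^2 + 1500(j288) + 500000 = 417056 + j432000
|N| = √(15236800² + 20620800²) ≈ 2.5639e+07, ∠N ≈ 126.46°
|D| = √(417056² + 432000²) ≈ 6.0047e+05, ∠D ≈ 46.01°
∠H = 126.46° − 46.01° = 80.45°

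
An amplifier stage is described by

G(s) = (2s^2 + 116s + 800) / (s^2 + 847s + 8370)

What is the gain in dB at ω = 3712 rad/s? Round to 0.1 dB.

5.8 dB

Substitute s = j3712:
Numerator: 2(j3712)^2 + 116(j3712) + 800 = -27557088 + j430592
Denominator: (j3712)^2 + 847(j3712) + 8370 = -13770574 + j3144064
|N| = √(27557088² + 430592²) ≈ 2.756e+07, ∠N ≈ 179.10°
|D| = √(13770574² + 3144064²) ≈ 1.4125e+07, ∠D ≈ 167.14°
|G| = 2.756e+07 / 1.4125e+07 ≈ 1.9512
Gain = 20 log₁₀(1.9512) ≈ 5.81 dB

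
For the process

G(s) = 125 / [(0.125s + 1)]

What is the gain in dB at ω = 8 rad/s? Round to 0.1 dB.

At ω = 8 rad/s:
pole (1 + j8·0.125) = 1 + j1 → |·| ≈ 1.4142, ∠ ≈ 45.00°
|G| = 125 · 1 / (1.4142) ≈ 88.389
Gain = 20 log₁₀(88.389) ≈ 38.93 dB

38.9 dB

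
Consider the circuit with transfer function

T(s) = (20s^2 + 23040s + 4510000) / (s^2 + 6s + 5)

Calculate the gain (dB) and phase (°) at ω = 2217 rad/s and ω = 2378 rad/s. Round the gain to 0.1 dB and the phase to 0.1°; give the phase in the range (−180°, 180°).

ω = 2217: 26.7 dB, -28.4°; ω = 2378: 26.7 dB, -26.6°

Substitute s = j2217:
Numerator: 20(j2217)^2 + 23040(j2217) + 4510000 = -93791780 + j51079680
Denominator: (j2217)^2 + 6(j2217) + 5 = -4915084 + j13302
|N| = √(93791780² + 51079680²) ≈ 1.068e+08, ∠N ≈ 151.43°
|D| = √(4915084² + 13302²) ≈ 4.9151e+06, ∠D ≈ 179.84°
|T| = 1.068e+08 / 4.9151e+06 ≈ 21.729
Gain = 20 log₁₀(21.729) ≈ 26.74 dB
∠T = 151.43° − 179.84° = -28.41°

Substitute s = j2378:
Numerator: 20(j2378)^2 + 23040(j2378) + 4510000 = -108587680 + j54789120
Denominator: (j2378)^2 + 6(j2378) + 5 = -5654879 + j14268
|N| = √(108587680² + 54789120²) ≈ 1.2163e+08, ∠N ≈ 153.23°
|D| = √(5654879² + 14268²) ≈ 5.6549e+06, ∠D ≈ 179.86°
|T| = 1.2163e+08 / 5.6549e+06 ≈ 21.509
Gain = 20 log₁₀(21.509) ≈ 26.65 dB
∠T = 153.23° − 179.86° = -26.63°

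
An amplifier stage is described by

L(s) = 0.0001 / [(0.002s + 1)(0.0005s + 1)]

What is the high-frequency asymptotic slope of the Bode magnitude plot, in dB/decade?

Each pole contributes −20 dB/decade at high frequency; each zero contributes +20 dB/decade.
Net: 0 zero(s) − 2 pole(s) → -40 dB/decade.

-40 dB/decade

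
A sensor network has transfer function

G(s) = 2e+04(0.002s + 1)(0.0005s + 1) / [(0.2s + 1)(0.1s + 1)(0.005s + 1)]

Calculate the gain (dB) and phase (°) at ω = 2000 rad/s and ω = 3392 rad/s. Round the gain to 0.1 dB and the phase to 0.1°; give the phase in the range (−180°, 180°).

ω = 2000: -16.8 dB, -142.9°; ω = 3392: -23.2 dB, -125.3°

At ω = 2000 rad/s:
zero (1 + j2000·0.002) = 1 + j4 → |·| ≈ 4.1231, ∠ ≈ 75.96°
zero (1 + j2000·0.0005) = 1 + j1 → |·| ≈ 1.4142, ∠ ≈ 45.00°
pole (1 + j2000·0.2) = 1 + j400 → |·| ≈ 400, ∠ ≈ 89.86°
pole (1 + j2000·0.1) = 1 + j200 → |·| ≈ 200, ∠ ≈ 89.71°
pole (1 + j2000·0.005) = 1 + j10 → |·| ≈ 10.05, ∠ ≈ 84.29°
|G| = 2e+04 · 4.1231 · 1.4142 / (400 · 200 · 10.05) ≈ 0.14505
Gain = 20 log₁₀(0.14505) ≈ -16.77 dB
∠G = (75.96° + 45.00°) − (89.86° + 89.71° + 84.29°) = -142.90°

At ω = 3392 rad/s:
zero (1 + j3392·0.002) = 1 + j6.784 → |·| ≈ 6.8573, ∠ ≈ 81.61°
zero (1 + j3392·0.0005) = 1 + j1.696 → |·| ≈ 1.9689, ∠ ≈ 59.48°
pole (1 + j3392·0.2) = 1 + j678.4 → |·| ≈ 678.4, ∠ ≈ 89.92°
pole (1 + j3392·0.1) = 1 + j339.2 → |·| ≈ 339.2, ∠ ≈ 89.83°
pole (1 + j3392·0.005) = 1 + j16.96 → |·| ≈ 16.989, ∠ ≈ 86.63°
|G| = 2e+04 · 6.8573 · 1.9689 / (678.4 · 339.2 · 16.989) ≈ 0.069071
Gain = 20 log₁₀(0.069071) ≈ -23.21 dB
∠G = (81.61° + 59.48°) − (89.92° + 89.83° + 86.63°) = -125.29°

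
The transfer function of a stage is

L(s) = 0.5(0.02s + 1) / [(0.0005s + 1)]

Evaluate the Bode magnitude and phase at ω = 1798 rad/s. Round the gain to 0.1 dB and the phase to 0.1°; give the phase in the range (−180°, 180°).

At ω = 1798 rad/s:
zero (1 + j1798·0.02) = 1 + j35.96 → |·| ≈ 35.974, ∠ ≈ 88.41°
pole (1 + j1798·0.0005) = 1 + j0.899 → |·| ≈ 1.3447, ∠ ≈ 41.96°
|L| = 0.5 · 35.974 / (1.3447) ≈ 13.376
Gain = 20 log₁₀(13.376) ≈ 22.53 dB
∠L = (88.41°) − (41.96°) = 46.45°

22.5 dB, 46.5°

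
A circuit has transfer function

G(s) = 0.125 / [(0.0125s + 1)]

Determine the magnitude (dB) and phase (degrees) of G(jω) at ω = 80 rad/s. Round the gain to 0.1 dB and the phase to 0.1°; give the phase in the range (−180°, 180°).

At ω = 80 rad/s:
pole (1 + j80·0.0125) = 1 + j1 → |·| ≈ 1.4142, ∠ ≈ 45.00°
|G| = 0.125 · 1 / (1.4142) ≈ 0.088389
Gain = 20 log₁₀(0.088389) ≈ -21.07 dB
∠G = (0°) − (45.00°) = -45.00°

-21.1 dB, -45.0°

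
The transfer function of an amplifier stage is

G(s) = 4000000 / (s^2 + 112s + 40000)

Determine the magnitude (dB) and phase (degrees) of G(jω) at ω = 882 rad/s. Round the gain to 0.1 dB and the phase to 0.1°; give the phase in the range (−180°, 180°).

At s = jω = j882:
quadratic: (j882)² + 112·j882 + 40000 = -737924 + j98784 → |·| ≈ 7.4451e+05, ∠ ≈ 172.38°
|G| = 4000000 / 7.4451e+05 ≈ 5.3727
Gain = 20 log₁₀(5.3727) ≈ 14.60 dB
∠G = 0.00° − 172.38° = -172.38°

14.6 dB, -172.4°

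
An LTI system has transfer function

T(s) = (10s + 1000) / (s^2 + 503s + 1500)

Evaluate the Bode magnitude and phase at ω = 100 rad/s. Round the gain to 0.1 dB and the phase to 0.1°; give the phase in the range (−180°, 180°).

-31.1 dB, -54.6°

Substitute s = j100:
Numerator: 10(j100) + 1000 = 1000 + j1000
Denominator: (j100)^2 + 503(j100) + 1500 = -8500 + j50300
|N| = √(1000² + 1000²) ≈ 1414.2, ∠N ≈ 45.00°
|D| = √(8500² + 50300²) ≈ 51013, ∠D ≈ 99.59°
|T| = 1414.2 / 51013 ≈ 0.027722
Gain = 20 log₁₀(0.027722) ≈ -31.14 dB
∠T = 45.00° − 99.59° = -54.59°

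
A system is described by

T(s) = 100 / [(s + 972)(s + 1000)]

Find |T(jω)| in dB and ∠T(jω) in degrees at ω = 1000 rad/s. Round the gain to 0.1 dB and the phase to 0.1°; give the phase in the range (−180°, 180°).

At s = jω = j1000:
pole (s+972): 972 + j1000 → |·| = √(972²+1000²) = √1944784 ≈ 1394.6, ∠ = arctan(1000/972) ≈ 45.81°
pole (s+1000): 1000 + j1000 → |·| = √(1000²+1000²) = √2000000 ≈ 1414.2, ∠ = arctan(1000/1000) ≈ 45.00°
|T| = 100 / 1.9722e+06 ≈ 5.0705e-05
Gain = 20 log₁₀(5.0705e-05) ≈ -85.90 dB
∠T = 0.00° − 90.81° = -90.81°

-85.9 dB, -90.8°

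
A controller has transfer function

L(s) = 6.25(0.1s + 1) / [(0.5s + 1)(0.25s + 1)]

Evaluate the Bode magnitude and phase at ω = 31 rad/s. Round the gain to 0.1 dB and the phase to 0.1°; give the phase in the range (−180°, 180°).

-15.5 dB, -96.8°

At ω = 31 rad/s:
zero (1 + j31·0.1) = 1 + j3.1 → |·| ≈ 3.2573, ∠ ≈ 72.12°
pole (1 + j31·0.5) = 1 + j15.5 → |·| ≈ 15.532, ∠ ≈ 86.31°
pole (1 + j31·0.25) = 1 + j7.75 → |·| ≈ 7.8142, ∠ ≈ 82.65°
|L| = 6.25 · 3.2573 / (15.532 · 7.8142) ≈ 0.16774
Gain = 20 log₁₀(0.16774) ≈ -15.51 dB
∠L = (72.12°) − (86.31° + 82.65°) = -96.84°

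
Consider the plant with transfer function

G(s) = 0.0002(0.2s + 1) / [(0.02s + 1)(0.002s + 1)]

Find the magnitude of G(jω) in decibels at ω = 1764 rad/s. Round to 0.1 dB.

At ω = 1764 rad/s:
zero (1 + j1764·0.2) = 1 + j352.8 → |·| ≈ 352.8, ∠ ≈ 89.84°
pole (1 + j1764·0.02) = 1 + j35.28 → |·| ≈ 35.294, ∠ ≈ 88.38°
pole (1 + j1764·0.002) = 1 + j3.528 → |·| ≈ 3.667, ∠ ≈ 74.17°
|G| = 0.0002 · 352.8 / (35.294 · 3.667) ≈ 0.00054519
Gain = 20 log₁₀(0.00054519) ≈ -65.27 dB

-65.3 dB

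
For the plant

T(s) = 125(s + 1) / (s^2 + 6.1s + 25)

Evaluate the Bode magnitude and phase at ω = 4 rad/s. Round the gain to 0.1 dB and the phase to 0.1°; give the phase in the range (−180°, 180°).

25.9 dB, 6.2°

At s = jω = j4:
zero (s+1): 1 + j4 → |·| = √(1²+4²) = √17 ≈ 4.1231, ∠ = arctan(4/1) ≈ 75.96°
quadratic: (j4)² + 6.1·j4 + 25 = 9 + j24.4 → |·| ≈ 26.007, ∠ ≈ 69.75°
|T| = 125 · 4.1231 / 26.007 ≈ 19.817
Gain = 20 log₁₀(19.817) ≈ 25.94 dB
∠T = 75.96° − 69.75° = 6.21°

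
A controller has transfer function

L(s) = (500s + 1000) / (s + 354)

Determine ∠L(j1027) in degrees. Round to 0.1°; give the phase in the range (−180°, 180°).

Substitute s = j1027:
Numerator: 500(j1027) + 1000 = 1000 + j513500
Denominator: (j1027) + 354 = 354 + j1027
|N| = √(1000² + 513500²) ≈ 5.135e+05, ∠N ≈ 89.89°
|D| = √(354² + 1027²) ≈ 1086.3, ∠D ≈ 70.98°
∠L = 89.89° − 70.98° = 18.91°

18.9°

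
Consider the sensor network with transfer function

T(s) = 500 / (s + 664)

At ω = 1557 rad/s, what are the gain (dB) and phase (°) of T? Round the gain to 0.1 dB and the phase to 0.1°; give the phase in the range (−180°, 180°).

Substitute s = j1557:
Numerator: 500 = 500 + j0
Denominator: (j1557) + 664 = 664 + j1557
|N| = √(500² + 0²) ≈ 500, ∠N ≈ 0.00°
|D| = √(664² + 1557²) ≈ 1692.7, ∠D ≈ 66.90°
|T| = 500 / 1692.7 ≈ 0.29539
Gain = 20 log₁₀(0.29539) ≈ -10.59 dB
∠T = 0.00° − 66.90° = -66.90°

-10.6 dB, -66.9°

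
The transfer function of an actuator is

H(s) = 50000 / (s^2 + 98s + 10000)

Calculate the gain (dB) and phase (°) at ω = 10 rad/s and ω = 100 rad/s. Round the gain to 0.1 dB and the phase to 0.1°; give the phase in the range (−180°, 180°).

ω = 10: 14.0 dB, -5.7°; ω = 100: 14.2 dB, -90.0°

At s = jω = j10:
quadratic: (j10)² + 98·j10 + 10000 = 9900 + j980 → |·| ≈ 9948.4, ∠ ≈ 5.65°
|H| = 50000 / 9948.4 ≈ 5.0259
Gain = 20 log₁₀(5.0259) ≈ 14.02 dB
∠H = 0.00° − 5.65° = -5.65°

At s = jω = j100:
quadratic: (j100)² + 98·j100 + 10000 = 0 + j9800 → |·| ≈ 9800, ∠ ≈ 90.00°
|H| = 50000 / 9800 ≈ 5.102
Gain = 20 log₁₀(5.102) ≈ 14.15 dB
∠H = 0.00° − 90.00° = -90.00°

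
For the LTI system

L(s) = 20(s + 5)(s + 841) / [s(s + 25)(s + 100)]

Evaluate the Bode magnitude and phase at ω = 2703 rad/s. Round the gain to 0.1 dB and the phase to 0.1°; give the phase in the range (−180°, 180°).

-42.2 dB, -104.7°

At s = jω = j2703:
zero (s+5): 5 + j2703 → |·| = √(5²+2703²) = √7306234 ≈ 2703, ∠ = arctan(2703/5) ≈ 89.89°
zero (s+841): 841 + j2703 → |·| = √(841²+2703²) = √8013490 ≈ 2830.8, ∠ = arctan(2703/841) ≈ 72.72°
pole (s+25): 25 + j2703 → |·| = √(25²+2703²) = √7306834 ≈ 2703.1, ∠ = arctan(2703/25) ≈ 89.47°
pole (s+100): 100 + j2703 → |·| = √(100²+2703²) = √7316209 ≈ 2704.8, ∠ = arctan(2703/100) ≈ 87.88°
pole at origin: |s| = 2703, ∠ = 90.00° (in denominator)
|L| = 20 · 7.6517e+06 / 1.9763e+10 ≈ 0.0077435
Gain = 20 log₁₀(0.0077435) ≈ -42.22 dB
∠L = 162.61° − 267.35° = -104.74°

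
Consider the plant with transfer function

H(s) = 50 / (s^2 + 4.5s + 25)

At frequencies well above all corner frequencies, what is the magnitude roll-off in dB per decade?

-40 dB/decade

Each pole contributes −20 dB/decade at high frequency; each zero contributes +20 dB/decade.
Net: 0 zero(s) − 2 pole(s) → -40 dB/decade.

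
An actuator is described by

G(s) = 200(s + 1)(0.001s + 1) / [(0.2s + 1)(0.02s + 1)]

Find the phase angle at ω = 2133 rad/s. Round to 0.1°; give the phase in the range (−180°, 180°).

At ω = 2133 rad/s:
zero (1 + j2133·1) = 1 + j2133 → |·| ≈ 2133, ∠ ≈ 89.97°
zero (1 + j2133·0.001) = 1 + j2.133 → |·| ≈ 2.3558, ∠ ≈ 64.88°
pole (1 + j2133·0.2) = 1 + j426.6 → |·| ≈ 426.6, ∠ ≈ 89.87°
pole (1 + j2133·0.02) = 1 + j42.66 → |·| ≈ 42.672, ∠ ≈ 88.66°
∠G = (89.97° + 64.88°) − (89.87° + 88.66°) = -23.68°

-23.7°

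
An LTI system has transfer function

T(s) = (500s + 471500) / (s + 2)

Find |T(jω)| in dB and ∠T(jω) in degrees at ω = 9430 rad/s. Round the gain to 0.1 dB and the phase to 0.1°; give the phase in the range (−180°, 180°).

54.0 dB, -5.7°

Substitute s = j9430:
Numerator: 500(j9430) + 471500 = 471500 + j4715000
Denominator: (j9430) + 2 = 2 + j9430
|N| = √(471500² + 4715000²) ≈ 4.7385e+06, ∠N ≈ 84.29°
|D| = √(2² + 9430²) ≈ 9430, ∠D ≈ 89.99°
|T| = 4.7385e+06 / 9430 ≈ 502.49
Gain = 20 log₁₀(502.49) ≈ 54.02 dB
∠T = 84.29° − 89.99° = -5.70°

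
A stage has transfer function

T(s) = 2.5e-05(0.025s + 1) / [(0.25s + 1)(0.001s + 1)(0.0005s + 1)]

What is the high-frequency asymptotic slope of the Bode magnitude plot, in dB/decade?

-40 dB/decade

Each pole contributes −20 dB/decade at high frequency; each zero contributes +20 dB/decade.
Net: 1 zero(s) − 3 pole(s) → -40 dB/decade.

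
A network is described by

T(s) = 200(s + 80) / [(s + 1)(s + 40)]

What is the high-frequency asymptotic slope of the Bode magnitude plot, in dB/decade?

-20 dB/decade

Each pole contributes −20 dB/decade at high frequency; each zero contributes +20 dB/decade.
Net: 1 zero(s) − 2 pole(s) → -20 dB/decade.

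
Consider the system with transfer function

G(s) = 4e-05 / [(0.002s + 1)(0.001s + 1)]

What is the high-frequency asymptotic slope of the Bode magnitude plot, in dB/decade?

-40 dB/decade

Each pole contributes −20 dB/decade at high frequency; each zero contributes +20 dB/decade.
Net: 0 zero(s) − 2 pole(s) → -40 dB/decade.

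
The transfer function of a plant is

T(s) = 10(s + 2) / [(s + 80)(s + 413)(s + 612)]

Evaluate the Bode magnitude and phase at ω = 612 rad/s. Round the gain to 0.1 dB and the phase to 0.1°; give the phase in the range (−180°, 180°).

At s = jω = j612:
zero (s+2): 2 + j612 → |·| = √(2²+612²) = √374548 ≈ 612, ∠ = arctan(612/2) ≈ 89.81°
pole (s+80): 80 + j612 → |·| = √(80²+612²) = √380944 ≈ 617.21, ∠ = arctan(612/80) ≈ 82.55°
pole (s+413): 413 + j612 → |·| = √(413²+612²) = √545113 ≈ 738.32, ∠ = arctan(612/413) ≈ 55.99°
pole (s+612): 612 + j612 → |·| = √(612²+612²) = √749088 ≈ 865.5, ∠ = arctan(612/612) ≈ 45.00°
|T| = 10 · 612 / 3.9441e+08 ≈ 1.5517e-05
Gain = 20 log₁₀(1.5517e-05) ≈ -96.18 dB
∠T = 89.81° − 183.54° = -93.73°

-96.2 dB, -93.7°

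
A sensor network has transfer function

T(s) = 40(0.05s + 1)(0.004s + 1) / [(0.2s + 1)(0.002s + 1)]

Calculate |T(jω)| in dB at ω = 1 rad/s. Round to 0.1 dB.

At ω = 1 rad/s:
zero (1 + j1·0.05) = 1 + j0.05 → |·| ≈ 1.0012, ∠ ≈ 2.86°
zero (1 + j1·0.004) = 1 + j0.004 → |·| ≈ 1, ∠ ≈ 0.23°
pole (1 + j1·0.2) = 1 + j0.2 → |·| ≈ 1.0198, ∠ ≈ 11.31°
pole (1 + j1·0.002) = 1 + j0.002 → |·| ≈ 1, ∠ ≈ 0.11°
|T| = 40 · 1.0012 · 1 / (1.0198 · 1) ≈ 39.27
Gain = 20 log₁₀(39.27) ≈ 31.88 dB

31.9 dB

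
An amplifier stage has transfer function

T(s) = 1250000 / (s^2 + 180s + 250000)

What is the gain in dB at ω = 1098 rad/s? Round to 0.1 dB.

At s = jω = j1098:
quadratic: (j1098)² + 180·j1098 + 250000 = -955604 + j197640 → |·| ≈ 9.7583e+05, ∠ ≈ 168.31°
|T| = 1250000 / 9.7583e+05 ≈ 1.281
Gain = 20 log₁₀(1.281) ≈ 2.15 dB

2.2 dB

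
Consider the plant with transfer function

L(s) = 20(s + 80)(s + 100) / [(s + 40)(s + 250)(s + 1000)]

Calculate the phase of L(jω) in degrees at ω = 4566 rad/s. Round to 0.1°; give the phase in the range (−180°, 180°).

At s = jω = j4566:
zero (s+80): 80 + j4566 → |·| = √(80²+4566²) = √20854756 ≈ 4566.7, ∠ = arctan(4566/80) ≈ 89.00°
zero (s+100): 100 + j4566 → |·| = √(100²+4566²) = √20858356 ≈ 4567.1, ∠ = arctan(4566/100) ≈ 88.75°
pole (s+40): 40 + j4566 → |·| = √(40²+4566²) = √20849956 ≈ 4566.2, ∠ = arctan(4566/40) ≈ 89.50°
pole (s+250): 250 + j4566 → |·| = √(250²+4566²) = √20910856 ≈ 4572.8, ∠ = arctan(4566/250) ≈ 86.87°
pole (s+1000): 1000 + j4566 → |·| = √(1000²+4566²) = √21848356 ≈ 4674.2, ∠ = arctan(4566/1000) ≈ 77.65°
∠L = 177.75° − 254.02° = -76.27°

-76.3°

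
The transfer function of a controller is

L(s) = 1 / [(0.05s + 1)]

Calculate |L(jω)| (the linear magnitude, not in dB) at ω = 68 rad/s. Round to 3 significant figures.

0.282

At ω = 68 rad/s:
pole (1 + j68·0.05) = 1 + j3.4 → |·| ≈ 3.544, ∠ ≈ 73.61°
|L| = 1 · 1 / (3.544) ≈ 0.28217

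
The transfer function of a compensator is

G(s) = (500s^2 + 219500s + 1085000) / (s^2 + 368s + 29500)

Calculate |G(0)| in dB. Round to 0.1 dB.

G(0) = 1085000 / 29500 ≈ 36.78
20 log₁₀(36.78) ≈ 31.31 dB

31.3 dB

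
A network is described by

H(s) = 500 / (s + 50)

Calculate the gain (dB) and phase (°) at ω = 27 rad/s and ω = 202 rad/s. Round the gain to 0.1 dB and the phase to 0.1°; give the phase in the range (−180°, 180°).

Substitute s = j27:
Numerator: 500 = 500 + j0
Denominator: (j27) + 50 = 50 + j27
|N| = √(500² + 0²) ≈ 500, ∠N ≈ 0.00°
|D| = √(50² + 27²) ≈ 56.824, ∠D ≈ 28.37°
|H| = 500 / 56.824 ≈ 8.7991
Gain = 20 log₁₀(8.7991) ≈ 18.89 dB
∠H = 0.00° − 28.37° = -28.37°

Substitute s = j202:
Numerator: 500 = 500 + j0
Denominator: (j202) + 50 = 50 + j202
|N| = √(500² + 0²) ≈ 500, ∠N ≈ 0.00°
|D| = √(50² + 202²) ≈ 208.1, ∠D ≈ 76.10°
|H| = 500 / 208.1 ≈ 2.4027
Gain = 20 log₁₀(2.4027) ≈ 7.61 dB
∠H = 0.00° − 76.10° = -76.10°

ω = 27: 18.9 dB, -28.4°; ω = 202: 7.6 dB, -76.1°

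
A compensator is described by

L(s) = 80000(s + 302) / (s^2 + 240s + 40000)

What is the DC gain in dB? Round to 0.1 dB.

55.6 dB

L(0) = 80000·302 / 40000 = 604
20 log₁₀(604) ≈ 55.62 dB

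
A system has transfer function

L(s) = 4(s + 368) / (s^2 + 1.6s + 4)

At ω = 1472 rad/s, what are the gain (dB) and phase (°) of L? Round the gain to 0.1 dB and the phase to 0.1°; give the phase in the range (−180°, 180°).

-51.1 dB, -104.0°

At s = jω = j1472:
zero (s+368): 368 + j1472 → |·| = √(368²+1472²) = √2302208 ≈ 1517.3, ∠ = arctan(1472/368) ≈ 75.96°
quadratic: (j1472)² + 1.6·j1472 + 4 = -2166780 + j2355.2 → |·| ≈ 2.1668e+06, ∠ ≈ 179.94°
|L| = 4 · 1517.3 / 2.1668e+06 ≈ 0.002801
Gain = 20 log₁₀(0.002801) ≈ -51.05 dB
∠L = 75.96° − 179.94° = -103.98°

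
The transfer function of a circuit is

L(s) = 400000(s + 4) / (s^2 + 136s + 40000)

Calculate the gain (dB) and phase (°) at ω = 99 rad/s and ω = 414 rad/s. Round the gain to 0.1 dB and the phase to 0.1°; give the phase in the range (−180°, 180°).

At s = jω = j99:
zero (s+4): 4 + j99 → |·| = √(4²+99²) = √9817 ≈ 99.081, ∠ = arctan(99/4) ≈ 87.69°
quadratic: (j99)² + 136·j99 + 40000 = 30199 + j13464 → |·| ≈ 33064, ∠ ≈ 24.03°
|L| = 400000 · 99.081 / 33064 ≈ 1198.7
Gain = 20 log₁₀(1198.7) ≈ 61.57 dB
∠L = 87.69° − 24.03° = 63.66°

At s = jω = j414:
zero (s+4): 4 + j414 → |·| = √(4²+414²) = √171412 ≈ 414.02, ∠ = arctan(414/4) ≈ 89.45°
quadratic: (j414)² + 136·j414 + 40000 = -131396 + j56304 → |·| ≈ 1.4295e+05, ∠ ≈ 156.80°
|L| = 400000 · 414.02 / 1.4295e+05 ≈ 1158.5
Gain = 20 log₁₀(1158.5) ≈ 61.28 dB
∠L = 89.45° − 156.80° = -67.35°

ω = 99: 61.6 dB, 63.7°; ω = 414: 61.3 dB, -67.4°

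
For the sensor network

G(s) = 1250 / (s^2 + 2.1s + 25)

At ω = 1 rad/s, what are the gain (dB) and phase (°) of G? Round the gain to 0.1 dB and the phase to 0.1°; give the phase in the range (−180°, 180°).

At s = jω = j1:
quadratic: (j1)² + 2.1·j1 + 25 = 24 + j2.1 → |·| ≈ 24.092, ∠ ≈ 5.00°
|G| = 1250 / 24.092 ≈ 51.884
Gain = 20 log₁₀(51.884) ≈ 34.30 dB
∠G = 0.00° − 5.00° = -5.00°

34.3 dB, -5.0°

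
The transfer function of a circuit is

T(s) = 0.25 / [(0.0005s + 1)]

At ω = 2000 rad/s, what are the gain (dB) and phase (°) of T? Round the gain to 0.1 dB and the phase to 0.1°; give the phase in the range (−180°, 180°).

At ω = 2000 rad/s:
pole (1 + j2000·0.0005) = 1 + j1 → |·| ≈ 1.4142, ∠ ≈ 45.00°
|T| = 0.25 · 1 / (1.4142) ≈ 0.17678
Gain = 20 log₁₀(0.17678) ≈ -15.05 dB
∠T = (0°) − (45.00°) = -45.00°

-15.1 dB, -45.0°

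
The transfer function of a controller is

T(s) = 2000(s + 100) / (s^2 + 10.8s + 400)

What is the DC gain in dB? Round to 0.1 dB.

T(0) = 2000·100 / 400 = 500
20 log₁₀(500) ≈ 53.98 dB

54.0 dB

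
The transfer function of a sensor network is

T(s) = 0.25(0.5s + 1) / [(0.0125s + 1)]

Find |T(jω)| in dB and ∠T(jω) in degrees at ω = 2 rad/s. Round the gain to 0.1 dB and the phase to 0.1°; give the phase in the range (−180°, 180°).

-9.0 dB, 43.6°

At ω = 2 rad/s:
zero (1 + j2·0.5) = 1 + j1 → |·| ≈ 1.4142, ∠ ≈ 45.00°
pole (1 + j2·0.0125) = 1 + j0.025 → |·| ≈ 1.0003, ∠ ≈ 1.43°
|T| = 0.25 · 1.4142 / (1.0003) ≈ 0.35344
Gain = 20 log₁₀(0.35344) ≈ -9.03 dB
∠T = (45.00°) − (1.43°) = 43.57°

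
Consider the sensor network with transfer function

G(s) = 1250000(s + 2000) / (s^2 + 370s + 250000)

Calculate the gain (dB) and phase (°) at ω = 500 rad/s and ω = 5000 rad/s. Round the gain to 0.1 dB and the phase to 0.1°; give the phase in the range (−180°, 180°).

ω = 500: 82.9 dB, -76.0°; ω = 5000: 48.7 dB, -107.5°

At s = jω = j500:
zero (s+2000): 2000 + j500 → |·| = √(2000²+500²) = √4250000 ≈ 2061.6, ∠ = arctan(500/2000) ≈ 14.04°
quadratic: (j500)² + 370·j500 + 250000 = 0 + j185000 → |·| ≈ 1.85e+05, ∠ ≈ 90.00°
|G| = 1250000 · 2061.6 / 1.85e+05 ≈ 13930
Gain = 20 log₁₀(13930) ≈ 82.88 dB
∠G = 14.04° − 90.00° = -75.96°

At s = jω = j5000:
zero (s+2000): 2000 + j5000 → |·| = √(2000²+5000²) = √29000000 ≈ 5385.2, ∠ = arctan(5000/2000) ≈ 68.20°
quadratic: (j5000)² + 370·j5000 + 250000 = -24750000 + j1850000 → |·| ≈ 2.4819e+07, ∠ ≈ 175.73°
|G| = 1250000 · 5385.2 / 2.4819e+07 ≈ 271.22
Gain = 20 log₁₀(271.22) ≈ 48.67 dB
∠G = 68.20° − 175.73° = -107.53°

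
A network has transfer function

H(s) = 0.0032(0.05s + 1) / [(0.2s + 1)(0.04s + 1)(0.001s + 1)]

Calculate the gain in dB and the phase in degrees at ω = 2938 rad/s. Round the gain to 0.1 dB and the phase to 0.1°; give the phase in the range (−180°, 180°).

-113.2 dB, -161.0°

At ω = 2938 rad/s:
zero (1 + j2938·0.05) = 1 + j146.9 → |·| ≈ 146.9, ∠ ≈ 89.61°
pole (1 + j2938·0.2) = 1 + j587.6 → |·| ≈ 587.6, ∠ ≈ 89.90°
pole (1 + j2938·0.04) = 1 + j117.52 → |·| ≈ 117.52, ∠ ≈ 89.51°
pole (1 + j2938·0.001) = 1 + j2.938 → |·| ≈ 3.1035, ∠ ≈ 71.20°
|H| = 0.0032 · 146.9 / (587.6 · 117.52 · 3.1035) ≈ 2.1934e-06
Gain = 20 log₁₀(2.1934e-06) ≈ -113.18 dB
∠H = (89.61°) − (89.90° + 89.51° + 71.20°) = -161.00°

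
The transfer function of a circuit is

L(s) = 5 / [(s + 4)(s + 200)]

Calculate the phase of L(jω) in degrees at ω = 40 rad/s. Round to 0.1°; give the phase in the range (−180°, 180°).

At s = jω = j40:
pole (s+4): 4 + j40 → |·| = √(4²+40²) = √1616 ≈ 40.2, ∠ = arctan(40/4) ≈ 84.29°
pole (s+200): 200 + j40 → |·| = √(200²+40²) = √41600 ≈ 203.96, ∠ = arctan(40/200) ≈ 11.31°
∠L = 0.00° − 95.60° = -95.60°

-95.6°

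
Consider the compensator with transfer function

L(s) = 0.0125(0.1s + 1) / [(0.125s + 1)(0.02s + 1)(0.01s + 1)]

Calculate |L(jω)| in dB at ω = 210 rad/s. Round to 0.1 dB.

At ω = 210 rad/s:
zero (1 + j210·0.1) = 1 + j21 → |·| ≈ 21.024, ∠ ≈ 87.27°
pole (1 + j210·0.125) = 1 + j26.25 → |·| ≈ 26.269, ∠ ≈ 87.82°
pole (1 + j210·0.02) = 1 + j4.2 → |·| ≈ 4.3174, ∠ ≈ 76.61°
pole (1 + j210·0.01) = 1 + j2.1 → |·| ≈ 2.3259, ∠ ≈ 64.54°
|L| = 0.0125 · 21.024 / (26.269 · 4.3174 · 2.3259) ≈ 0.00099625
Gain = 20 log₁₀(0.00099625) ≈ -60.03 dB

-60.0 dB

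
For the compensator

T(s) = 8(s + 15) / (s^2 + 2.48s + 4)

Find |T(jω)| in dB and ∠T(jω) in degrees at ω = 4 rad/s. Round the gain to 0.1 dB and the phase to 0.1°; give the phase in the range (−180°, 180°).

18.0 dB, -125.5°

At s = jω = j4:
zero (s+15): 15 + j4 → |·| = √(15²+4²) = √241 ≈ 15.524, ∠ = arctan(4/15) ≈ 14.93°
quadratic: (j4)² + 2.48·j4 + 4 = -12 + j9.92 → |·| ≈ 15.569, ∠ ≈ 140.42°
|T| = 8 · 15.524 / 15.569 ≈ 7.9769
Gain = 20 log₁₀(7.9769) ≈ 18.04 dB
∠T = 14.93° − 140.42° = -125.49°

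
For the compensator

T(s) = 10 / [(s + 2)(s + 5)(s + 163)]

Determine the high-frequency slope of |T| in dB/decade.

-60 dB/decade

Each pole contributes −20 dB/decade at high frequency; each zero contributes +20 dB/decade.
Net: 0 zero(s) − 3 pole(s) → -60 dB/decade.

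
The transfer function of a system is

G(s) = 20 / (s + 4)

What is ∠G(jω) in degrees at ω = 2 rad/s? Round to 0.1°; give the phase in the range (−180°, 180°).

-26.6°

Substitute s = j2:
Numerator: 20 = 20 + j0
Denominator: (j2) + 4 = 4 + j2
|N| = √(20² + 0²) ≈ 20, ∠N ≈ 0.00°
|D| = √(4² + 2²) ≈ 4.4721, ∠D ≈ 26.57°
∠G = 0.00° − 26.57° = -26.57°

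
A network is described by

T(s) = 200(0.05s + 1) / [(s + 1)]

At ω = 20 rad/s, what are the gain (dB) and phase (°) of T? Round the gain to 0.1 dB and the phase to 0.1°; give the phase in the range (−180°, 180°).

At ω = 20 rad/s:
zero (1 + j20·0.05) = 1 + j1 → |·| ≈ 1.4142, ∠ ≈ 45.00°
pole (1 + j20·1) = 1 + j20 → |·| ≈ 20.025, ∠ ≈ 87.14°
|T| = 200 · 1.4142 / (20.025) ≈ 14.124
Gain = 20 log₁₀(14.124) ≈ 23.00 dB
∠T = (45.00°) − (87.14°) = -42.14°

23.0 dB, -42.1°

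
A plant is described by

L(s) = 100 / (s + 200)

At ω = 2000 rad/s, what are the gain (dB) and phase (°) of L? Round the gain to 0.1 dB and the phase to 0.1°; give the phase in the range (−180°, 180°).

Substitute s = j2000:
Numerator: 100 = 100 + j0
Denominator: (j2000) + 200 = 200 + j2000
|N| = √(100² + 0²) ≈ 100, ∠N ≈ 0.00°
|D| = √(200² + 2000²) ≈ 2010, ∠D ≈ 84.29°
|L| = 100 / 2010 ≈ 0.049751
Gain = 20 log₁₀(0.049751) ≈ -26.06 dB
∠L = 0.00° − 84.29° = -84.29°

-26.1 dB, -84.3°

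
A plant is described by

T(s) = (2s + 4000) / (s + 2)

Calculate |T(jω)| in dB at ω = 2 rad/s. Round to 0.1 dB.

Substitute s = j2:
Numerator: 2(j2) + 4000 = 4000 + j4
Denominator: (j2) + 2 = 2 + j2
|N| = √(4000² + 4²) ≈ 4000, ∠N ≈ 0.06°
|D| = √(2² + 2²) ≈ 2.8284, ∠D ≈ 45.00°
|T| = 4000 / 2.8284 ≈ 1414.2
Gain = 20 log₁₀(1414.2) ≈ 63.01 dB

63.0 dB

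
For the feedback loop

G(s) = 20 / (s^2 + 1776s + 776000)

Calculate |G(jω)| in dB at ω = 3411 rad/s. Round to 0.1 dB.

-115.9 dB

Substitute s = j3411:
Numerator: 20 = 20 + j0
Denominator: (j3411)^2 + 1776(j3411) + 776000 = -10858921 + j6057936
|N| = √(20² + 0²) ≈ 20, ∠N ≈ 0.00°
|D| = √(10858921² + 6057936²) ≈ 1.2434e+07, ∠D ≈ 150.84°
|G| = 20 / 1.2434e+07 ≈ 1.6085e-06
Gain = 20 log₁₀(1.6085e-06) ≈ -115.87 dB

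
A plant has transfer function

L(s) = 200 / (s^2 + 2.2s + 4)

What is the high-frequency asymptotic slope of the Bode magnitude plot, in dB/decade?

-40 dB/decade

Each pole contributes −20 dB/decade at high frequency; each zero contributes +20 dB/decade.
Net: 0 zero(s) − 2 pole(s) → -40 dB/decade.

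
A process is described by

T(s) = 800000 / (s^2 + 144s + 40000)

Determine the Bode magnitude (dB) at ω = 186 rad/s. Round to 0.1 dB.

At s = jω = j186:
quadratic: (j186)² + 144·j186 + 40000 = 5404 + j26784 → |·| ≈ 27324, ∠ ≈ 78.59°
|T| = 800000 / 27324 ≈ 29.278
Gain = 20 log₁₀(29.278) ≈ 29.33 dB

29.3 dB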